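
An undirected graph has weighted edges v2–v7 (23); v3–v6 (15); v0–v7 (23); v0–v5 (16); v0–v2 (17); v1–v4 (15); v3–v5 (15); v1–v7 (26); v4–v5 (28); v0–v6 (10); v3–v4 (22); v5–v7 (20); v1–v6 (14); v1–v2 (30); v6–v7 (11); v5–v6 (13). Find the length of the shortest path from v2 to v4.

45

Some routes from v2 to v4:
v2-v1-v4: 30 + 15 = 45
v2-v0-v5-v4: 17 + 16 + 28 = 61
v2-v7-v1-v4: 23 + 26 + 15 = 64
v2-v0-v6-v1-v4: 17 + 10 + 14 + 15 = 56
v2-v7-v6-v1-v4: 23 + 11 + 14 + 15 = 63
Shortest: 45.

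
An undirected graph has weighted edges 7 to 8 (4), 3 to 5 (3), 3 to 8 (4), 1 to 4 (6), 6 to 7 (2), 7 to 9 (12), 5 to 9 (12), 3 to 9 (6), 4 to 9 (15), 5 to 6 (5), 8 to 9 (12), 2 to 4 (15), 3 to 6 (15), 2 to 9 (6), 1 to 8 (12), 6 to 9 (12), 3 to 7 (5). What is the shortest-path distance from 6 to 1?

Checking several routes:
6 → 7 → 8 → 1: 2 + 4 + 12 = 18
6 → 7 → 3 → 8 → 1: 2 + 5 + 4 + 12 = 23
6 → 5 → 3 → 8 → 1: 5 + 3 + 4 + 12 = 24
Best route has total 18.

18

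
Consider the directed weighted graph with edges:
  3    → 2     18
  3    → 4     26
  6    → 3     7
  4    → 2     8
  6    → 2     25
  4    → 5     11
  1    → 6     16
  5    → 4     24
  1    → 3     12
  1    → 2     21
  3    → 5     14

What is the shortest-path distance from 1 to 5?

Paths from 1 to 5:
1-3-5: 12 + 14 = 26
1-6-3-5: 16 + 7 + 14 = 37
1-3-4-5: 12 + 26 + 11 = 49
1-6-3-4-5: 16 + 7 + 26 + 11 = 60
Best route has total 26.

26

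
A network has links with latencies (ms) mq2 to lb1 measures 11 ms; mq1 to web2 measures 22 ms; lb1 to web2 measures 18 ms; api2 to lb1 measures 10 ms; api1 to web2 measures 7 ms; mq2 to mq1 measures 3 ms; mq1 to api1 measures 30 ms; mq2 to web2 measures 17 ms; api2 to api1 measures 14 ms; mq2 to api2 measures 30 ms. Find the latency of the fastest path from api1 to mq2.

24

A few of the api1→mq2 routes:
api1-api2-lb1-mq2: 14 + 10 + 11 = 35
api1-mq1-mq2: 30 + 3 = 33
api1-web2-mq1-mq2: 7 + 22 + 3 = 32
api1-web2-mq2: 7 + 17 = 24
Shortest: 24 ms.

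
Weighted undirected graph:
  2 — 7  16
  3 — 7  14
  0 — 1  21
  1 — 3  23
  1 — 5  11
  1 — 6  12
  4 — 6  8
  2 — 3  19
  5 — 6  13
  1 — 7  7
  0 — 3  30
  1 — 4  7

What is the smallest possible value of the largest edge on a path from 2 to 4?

A few of the 2→4 routes:
2 → 3 → 7 → 1 → 4: max(19, 14, 7, 7) = 19
2 → 7 → 1 → 4: max(16, 7, 7) = 16
2 → 7 → 1 → 5 → 6 → 4: max(16, 7, 11, 13, 8) = 16
2 → 7 → 1 → 6 → 4: max(16, 7, 12, 8) = 16
2 → 3 → 7 → 1 → 6 → 4: max(19, 14, 7, 12, 8) = 19
Smallest bottleneck: 16.

16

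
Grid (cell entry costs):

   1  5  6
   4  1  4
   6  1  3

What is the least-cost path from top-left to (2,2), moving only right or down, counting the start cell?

Take [0,0]→[1,0]→[1,1]→[2,1]→[2,2] for a total of 1 + 4 + 1 + 1 + 3 = 10.
(Top row then right column would cost 19.)

10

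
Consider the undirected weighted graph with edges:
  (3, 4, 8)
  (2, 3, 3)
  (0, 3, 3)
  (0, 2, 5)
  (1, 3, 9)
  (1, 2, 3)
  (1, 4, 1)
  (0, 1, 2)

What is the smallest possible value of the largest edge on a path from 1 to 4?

1

Paths from 1 to 4:
1 - 0 - 3 - 4: max(2, 3, 8) = 8
1 - 2 - 0 - 3 - 4: max(3, 5, 3, 8) = 8
1 - 2 - 3 - 4: max(3, 3, 8) = 8
1 - 4: max(1) = 1
1 - 0 - 2 - 3 - 4: max(2, 5, 3, 8) = 8
1 - 3 - 4: max(9, 8) = 9
The minimum achievable maximum is 1.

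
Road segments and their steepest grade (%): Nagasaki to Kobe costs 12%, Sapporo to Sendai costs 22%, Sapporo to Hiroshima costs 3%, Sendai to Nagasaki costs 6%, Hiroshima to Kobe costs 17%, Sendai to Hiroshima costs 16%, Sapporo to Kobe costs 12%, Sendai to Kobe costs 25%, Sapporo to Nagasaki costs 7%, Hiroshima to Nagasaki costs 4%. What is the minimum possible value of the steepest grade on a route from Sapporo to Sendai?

6

Comparing a few candidate routes:
Sapporo → Hiroshima → Nagasaki → Sendai: max(3, 4, 6) = 6
Sapporo → Hiroshima → Sendai: max(3, 16) = 16
Sapporo → Nagasaki → Sendai: max(7, 6) = 7
Sapporo → Kobe → Nagasaki → Hiroshima → Sendai: max(12, 12, 4, 16) = 16
Sapporo → Nagasaki → Hiroshima → Sendai: max(7, 4, 16) = 16
Sapporo → Kobe → Nagasaki → Sendai: max(12, 12, 6) = 12
Smallest bottleneck: 6%.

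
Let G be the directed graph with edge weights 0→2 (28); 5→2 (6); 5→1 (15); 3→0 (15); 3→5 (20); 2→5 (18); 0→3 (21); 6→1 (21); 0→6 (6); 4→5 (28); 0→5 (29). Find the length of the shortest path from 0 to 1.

27

Some routes from 0 to 1:
0→6→1: 6 + 21 = 27
0→3→5→1: 21 + 20 + 15 = 56
0→5→1: 29 + 15 = 44
Best route has total 27.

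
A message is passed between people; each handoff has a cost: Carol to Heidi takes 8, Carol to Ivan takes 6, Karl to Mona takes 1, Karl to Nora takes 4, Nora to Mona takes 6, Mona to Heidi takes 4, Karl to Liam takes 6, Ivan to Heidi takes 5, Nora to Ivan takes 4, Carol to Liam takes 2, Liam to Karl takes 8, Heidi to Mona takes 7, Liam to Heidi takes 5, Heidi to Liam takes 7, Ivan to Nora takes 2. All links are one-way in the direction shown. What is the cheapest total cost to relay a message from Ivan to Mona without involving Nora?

12

Paths from Ivan to Mona avoiding Nora:
Ivan→Heidi→Liam→Karl→Mona: 5 + 7 + 8 + 1 = 21
Ivan→Heidi→Mona: 5 + 7 = 12
Best route has total 12.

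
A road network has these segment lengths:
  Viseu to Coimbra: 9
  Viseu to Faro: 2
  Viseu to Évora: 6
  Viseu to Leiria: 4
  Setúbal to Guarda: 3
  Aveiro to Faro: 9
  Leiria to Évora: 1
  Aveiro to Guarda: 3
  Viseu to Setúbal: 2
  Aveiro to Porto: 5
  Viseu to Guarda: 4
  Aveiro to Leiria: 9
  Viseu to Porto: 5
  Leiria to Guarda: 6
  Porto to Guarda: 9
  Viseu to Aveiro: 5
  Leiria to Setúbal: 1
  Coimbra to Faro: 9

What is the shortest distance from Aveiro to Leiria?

7

Checking several routes:
Aveiro-Guarda-Leiria: 3 + 6 = 9
Aveiro-Viseu-Setúbal-Leiria: 5 + 2 + 1 = 8
Aveiro-Guarda-Setúbal-Leiria: 3 + 3 + 1 = 7
Aveiro-Guarda-Viseu-Setúbal-Leiria: 3 + 4 + 2 + 1 = 10
Aveiro-Leiria: 9
Aveiro-Viseu-Leiria: 5 + 4 = 9
Best route has total 7.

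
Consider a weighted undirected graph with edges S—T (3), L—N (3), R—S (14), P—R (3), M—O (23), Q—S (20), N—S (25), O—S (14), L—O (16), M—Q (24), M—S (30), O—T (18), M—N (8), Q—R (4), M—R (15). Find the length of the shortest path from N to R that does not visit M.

Comparing a few candidate routes:
N-S-R: 25 + 14 = 39
N-L-O-S-R: 3 + 16 + 14 + 14 = 47
N-S-Q-R: 25 + 20 + 4 = 49
Best route has total 39.

39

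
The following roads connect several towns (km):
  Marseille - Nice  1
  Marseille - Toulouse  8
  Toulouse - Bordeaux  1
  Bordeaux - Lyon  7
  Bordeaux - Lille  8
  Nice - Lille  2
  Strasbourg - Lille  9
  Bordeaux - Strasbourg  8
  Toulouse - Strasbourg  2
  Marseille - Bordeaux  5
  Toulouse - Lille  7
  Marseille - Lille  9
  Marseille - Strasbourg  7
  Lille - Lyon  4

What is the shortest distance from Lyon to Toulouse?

8

Comparing a few candidate routes:
Lyon → Lille → Bordeaux → Toulouse: 4 + 8 + 1 = 13
Lyon → Lille → Nice → Marseille → Bordeaux → Toulouse: 4 + 2 + 1 + 5 + 1 = 13
Lyon → Lille → Toulouse: 4 + 7 = 11
Lyon → Bordeaux → Toulouse: 7 + 1 = 8
Lyon → Lille → Strasbourg → Toulouse: 4 + 9 + 2 = 15
Best route has total 8 km.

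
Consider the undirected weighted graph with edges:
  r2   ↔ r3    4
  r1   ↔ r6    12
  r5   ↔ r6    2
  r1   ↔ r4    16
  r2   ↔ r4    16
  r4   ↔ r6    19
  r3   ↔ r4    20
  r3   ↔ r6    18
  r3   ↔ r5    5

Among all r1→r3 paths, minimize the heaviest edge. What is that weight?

12

Checking several routes:
r1 -> r6 -> r3: max(12, 18) = 18
r1 -> r4 -> r2 -> r3: max(16, 16, 4) = 16
r1 -> r6 -> r5 -> r3: max(12, 2, 5) = 12
The minimum achievable maximum is 12.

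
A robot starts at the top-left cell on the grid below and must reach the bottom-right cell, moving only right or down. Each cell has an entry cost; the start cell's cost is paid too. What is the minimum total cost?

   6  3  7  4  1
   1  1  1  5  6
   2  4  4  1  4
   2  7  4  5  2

Best path: (0,0)→(1,0)→(1,1)→(1,2)→(2,2)→(2,3)→(2,4)→(3,4)
Cost: 6 + 1 + 1 + 1 + 4 + 1 + 4 + 2 = 20
(Top row then right column would cost 33.)

20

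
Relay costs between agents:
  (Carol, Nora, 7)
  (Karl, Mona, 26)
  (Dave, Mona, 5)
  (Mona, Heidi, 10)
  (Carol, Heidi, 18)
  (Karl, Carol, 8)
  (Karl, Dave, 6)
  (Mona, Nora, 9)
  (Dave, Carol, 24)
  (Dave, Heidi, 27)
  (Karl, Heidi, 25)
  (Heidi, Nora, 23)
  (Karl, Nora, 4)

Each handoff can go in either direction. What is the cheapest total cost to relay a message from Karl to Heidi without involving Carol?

21

Some routes from Karl to Heidi avoiding Carol:
Karl → Dave → Mona → Heidi: 6 + 5 + 10 = 21
Karl → Nora → Heidi: 4 + 23 = 27
Karl → Nora → Mona → Heidi: 4 + 9 + 10 = 23
Karl → Dave → Heidi: 6 + 27 = 33
Karl → Heidi: 25
The minimum is 21.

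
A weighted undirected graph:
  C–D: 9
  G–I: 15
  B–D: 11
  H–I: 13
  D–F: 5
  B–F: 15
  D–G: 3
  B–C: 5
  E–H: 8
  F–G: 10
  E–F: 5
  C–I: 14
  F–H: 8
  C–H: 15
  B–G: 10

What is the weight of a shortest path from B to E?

A few of the B→E routes:
B-G-F-E: 10 + 10 + 5 = 25
B-F-E: 15 + 5 = 20
B-C-H-E: 5 + 15 + 8 = 28
B-D-F-E: 11 + 5 + 5 = 21
B-G-D-F-E: 10 + 3 + 5 + 5 = 23
B-C-D-F-E: 5 + 9 + 5 + 5 = 24
Shortest: 20.

20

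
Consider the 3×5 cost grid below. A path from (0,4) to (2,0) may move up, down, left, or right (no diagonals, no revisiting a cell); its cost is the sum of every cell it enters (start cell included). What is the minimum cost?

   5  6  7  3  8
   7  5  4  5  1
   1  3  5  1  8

24

Best path: (0,4) (1,4) (1,3) (2,3) (2,2) (2,1) (2,0)
Cost: 8 + 1 + 5 + 1 + 5 + 3 + 1 = 24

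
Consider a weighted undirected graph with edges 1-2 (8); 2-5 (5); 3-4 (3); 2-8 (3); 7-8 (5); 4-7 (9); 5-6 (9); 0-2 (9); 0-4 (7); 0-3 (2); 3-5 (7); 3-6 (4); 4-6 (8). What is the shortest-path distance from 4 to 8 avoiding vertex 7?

Comparing a few candidate routes:
4→3→0→2→8: 3 + 2 + 9 + 3 = 17
4→3→5→2→8: 3 + 7 + 5 + 3 = 18
4→0→2→8: 7 + 9 + 3 = 19
Shortest: 17.

17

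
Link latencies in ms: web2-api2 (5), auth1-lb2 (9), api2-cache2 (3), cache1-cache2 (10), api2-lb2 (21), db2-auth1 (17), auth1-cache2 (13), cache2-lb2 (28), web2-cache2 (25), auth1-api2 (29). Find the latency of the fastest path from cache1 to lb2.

A few of the cache1→lb2 routes:
cache1→cache2→api2→lb2: 10 + 3 + 21 = 34
cache1→cache2→api2→auth1→lb2: 10 + 3 + 29 + 9 = 51
cache1→cache2→web2→api2→lb2: 10 + 25 + 5 + 21 = 61
cache1→cache2→lb2: 10 + 28 = 38
cache1→cache2→auth1→lb2: 10 + 13 + 9 = 32
Best route has total 32 ms.

32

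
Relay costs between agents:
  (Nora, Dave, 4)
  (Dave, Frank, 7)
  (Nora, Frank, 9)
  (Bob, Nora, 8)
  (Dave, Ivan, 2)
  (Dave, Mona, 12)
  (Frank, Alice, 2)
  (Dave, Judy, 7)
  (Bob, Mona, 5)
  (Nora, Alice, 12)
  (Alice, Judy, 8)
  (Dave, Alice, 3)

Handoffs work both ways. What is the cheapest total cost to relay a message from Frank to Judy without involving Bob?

10

Some routes from Frank to Judy avoiding Bob:
Frank - Alice - Judy: 2 + 8 = 10
Frank - Dave - Judy: 7 + 7 = 14
Frank - Alice - Dave - Judy: 2 + 3 + 7 = 12
Shortest: 10.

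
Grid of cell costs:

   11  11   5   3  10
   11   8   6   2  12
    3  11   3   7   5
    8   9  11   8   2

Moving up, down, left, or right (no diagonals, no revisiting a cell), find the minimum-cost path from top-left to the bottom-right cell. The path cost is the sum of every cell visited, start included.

Take (0,0) -> (0,1) -> (0,2) -> (0,3) -> (1,3) -> (2,3) -> (2,4) -> (3,4) for a total of 11 + 11 + 5 + 3 + 2 + 7 + 5 + 2 = 46.

46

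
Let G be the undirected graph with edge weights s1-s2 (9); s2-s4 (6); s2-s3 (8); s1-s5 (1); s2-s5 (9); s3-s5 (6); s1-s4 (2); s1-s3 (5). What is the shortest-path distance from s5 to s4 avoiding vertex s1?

Candidate routes:
s5 → s3 → s2 → s4: 6 + 8 + 6 = 20
s5 → s2 → s4: 9 + 6 = 15
The minimum is 15.

15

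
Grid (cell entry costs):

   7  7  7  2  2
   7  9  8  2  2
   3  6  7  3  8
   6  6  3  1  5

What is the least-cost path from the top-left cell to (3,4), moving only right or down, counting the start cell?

34

Take r0c0 -> r0c1 -> r0c2 -> r0c3 -> r1c3 -> r2c3 -> r3c3 -> r3c4 for a total of 7 + 7 + 7 + 2 + 2 + 3 + 1 + 5 = 34.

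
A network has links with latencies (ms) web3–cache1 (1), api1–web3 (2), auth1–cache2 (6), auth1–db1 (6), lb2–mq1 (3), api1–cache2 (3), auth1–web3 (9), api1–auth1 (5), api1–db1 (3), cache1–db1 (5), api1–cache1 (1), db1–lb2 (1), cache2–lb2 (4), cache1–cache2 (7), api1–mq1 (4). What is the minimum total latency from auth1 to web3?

A few of the auth1→web3 routes:
auth1-web3: 9
auth1-api1-web3: 5 + 2 = 7
auth1-api1-cache1-web3: 5 + 1 + 1 = 7
The minimum is 7 ms.

7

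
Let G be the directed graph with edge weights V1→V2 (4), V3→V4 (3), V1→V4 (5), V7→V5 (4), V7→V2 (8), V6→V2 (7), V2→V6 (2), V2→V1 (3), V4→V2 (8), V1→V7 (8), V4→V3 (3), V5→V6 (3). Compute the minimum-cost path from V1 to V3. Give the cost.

Routes from V1 to V3:
V1→V4→V3: 5 + 3 = 8
The minimum is 8.

8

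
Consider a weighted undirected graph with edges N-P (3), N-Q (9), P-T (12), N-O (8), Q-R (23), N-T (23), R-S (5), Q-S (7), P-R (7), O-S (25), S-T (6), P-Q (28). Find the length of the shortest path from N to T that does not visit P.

A few of the N→T routes:
N→Q→S→T: 9 + 7 + 6 = 22
N→O→S→T: 8 + 25 + 6 = 39
N→T: 23
The minimum is 22.

22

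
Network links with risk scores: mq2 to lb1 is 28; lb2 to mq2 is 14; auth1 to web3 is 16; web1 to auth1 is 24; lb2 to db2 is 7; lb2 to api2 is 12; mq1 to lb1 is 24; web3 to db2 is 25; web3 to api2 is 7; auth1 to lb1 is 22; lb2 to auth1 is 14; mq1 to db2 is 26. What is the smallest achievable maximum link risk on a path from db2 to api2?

12

Checking several routes:
db2-web3-api2: max(25, 7) = 25
db2-lb2-auth1-web3-api2: max(7, 14, 16, 7) = 16
db2-lb2-api2: max(7, 12) = 12
Best route has worst link 12.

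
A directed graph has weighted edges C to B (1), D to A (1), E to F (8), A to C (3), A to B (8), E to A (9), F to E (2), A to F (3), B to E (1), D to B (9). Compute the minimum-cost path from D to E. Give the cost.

6

Paths from D to E:
D→A→F→E: 1 + 3 + 2 = 6
D→B→E: 9 + 1 = 10
D→A→B→E: 1 + 8 + 1 = 10
D→A→C→B→E: 1 + 3 + 1 + 1 = 6
Best route has total 6.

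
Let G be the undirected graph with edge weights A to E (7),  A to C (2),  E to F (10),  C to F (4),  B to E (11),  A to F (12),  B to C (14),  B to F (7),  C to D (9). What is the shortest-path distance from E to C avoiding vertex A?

14

Paths from E to C avoiding A:
E-F-C: 10 + 4 = 14
E-B-C: 11 + 14 = 25
E-B-F-C: 11 + 7 + 4 = 22
E-F-B-C: 10 + 7 + 14 = 31
Best route has total 14.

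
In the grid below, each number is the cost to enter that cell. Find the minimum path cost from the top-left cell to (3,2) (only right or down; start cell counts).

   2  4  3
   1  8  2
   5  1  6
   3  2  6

Cheapest: r0c0 -> r1c0 -> r2c0 -> r2c1 -> r3c1 -> r3c2
  2 + 1 + 5 + 1 + 2 + 6 = 17
For comparison, the top-then-right route costs 23.

17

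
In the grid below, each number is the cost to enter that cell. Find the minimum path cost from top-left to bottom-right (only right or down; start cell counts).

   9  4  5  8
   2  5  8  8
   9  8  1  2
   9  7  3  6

Cheapest: [0,0]→[1,0]→[1,1]→[1,2]→[2,2]→[2,3]→[3,3]
  9 + 2 + 5 + 8 + 1 + 2 + 6 = 33
For comparison, the top-then-right route costs 42.

33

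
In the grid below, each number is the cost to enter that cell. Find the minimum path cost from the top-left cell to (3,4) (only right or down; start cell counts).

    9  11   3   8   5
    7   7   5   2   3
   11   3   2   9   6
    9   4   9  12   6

Path (0,0)→(0,1)→(0,2)→(1,2)→(1,3)→(1,4)→(2,4)→(3,4): 9 + 11 + 3 + 5 + 2 + 3 + 6 + 6 = 45.
For comparison, the top-then-right route costs 51.

45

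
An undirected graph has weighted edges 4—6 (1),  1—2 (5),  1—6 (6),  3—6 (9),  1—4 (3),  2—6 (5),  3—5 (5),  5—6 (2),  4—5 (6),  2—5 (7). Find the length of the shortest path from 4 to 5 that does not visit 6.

6

Paths from 4 to 5 avoiding 6:
4→1→2→5: 3 + 5 + 7 = 15
4→5: 6
The minimum is 6.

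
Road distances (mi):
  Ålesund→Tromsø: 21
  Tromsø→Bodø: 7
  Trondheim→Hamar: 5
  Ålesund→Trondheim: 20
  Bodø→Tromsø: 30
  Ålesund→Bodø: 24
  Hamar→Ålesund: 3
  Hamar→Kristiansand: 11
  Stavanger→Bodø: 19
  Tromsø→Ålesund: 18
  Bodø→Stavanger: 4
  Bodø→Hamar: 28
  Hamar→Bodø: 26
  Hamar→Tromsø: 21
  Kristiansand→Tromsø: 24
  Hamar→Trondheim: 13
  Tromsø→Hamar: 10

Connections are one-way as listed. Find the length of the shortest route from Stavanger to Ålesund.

Paths from Stavanger to Ålesund:
Stavanger - Bodø - Hamar - Ålesund: 19 + 28 + 3 = 50
Stavanger - Bodø - Tromsø - Hamar - Ålesund: 19 + 30 + 10 + 3 = 62
Stavanger - Bodø - Hamar - Kristiansand - Tromsø - Ålesund: 19 + 28 + 11 + 24 + 18 = 100
Stavanger - Bodø - Tromsø - Ålesund: 19 + 30 + 18 = 67
Stavanger - Bodø - Hamar - Tromsø - Ålesund: 19 + 28 + 21 + 18 = 86
Best route has total 50 mi.

50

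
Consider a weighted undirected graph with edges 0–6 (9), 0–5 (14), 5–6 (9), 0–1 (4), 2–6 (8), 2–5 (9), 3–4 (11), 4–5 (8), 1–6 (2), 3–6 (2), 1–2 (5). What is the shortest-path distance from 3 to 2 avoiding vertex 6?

28

Paths from 3 to 2 avoiding 6:
3-4-5-0-1-2: 11 + 8 + 14 + 4 + 5 = 42
3-4-5-2: 11 + 8 + 9 = 28
Shortest: 28.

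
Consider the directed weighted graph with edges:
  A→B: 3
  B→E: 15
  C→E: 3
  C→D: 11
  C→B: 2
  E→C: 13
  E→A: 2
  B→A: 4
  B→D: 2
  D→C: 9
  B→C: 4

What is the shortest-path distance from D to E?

Candidate routes:
D -> C -> B -> E: 9 + 2 + 15 = 26
D -> C -> E: 9 + 3 = 12
Best route has total 12.

12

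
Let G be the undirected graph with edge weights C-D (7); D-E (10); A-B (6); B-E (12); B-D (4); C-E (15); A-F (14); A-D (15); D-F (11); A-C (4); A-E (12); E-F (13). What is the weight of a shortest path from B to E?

12

Comparing a few candidate routes:
B-E: 12
B-D-E: 4 + 10 = 14
B-A-C-E: 6 + 4 + 15 = 25
B-A-E: 6 + 12 = 18
B-D-C-E: 4 + 7 + 15 = 26
Shortest: 12.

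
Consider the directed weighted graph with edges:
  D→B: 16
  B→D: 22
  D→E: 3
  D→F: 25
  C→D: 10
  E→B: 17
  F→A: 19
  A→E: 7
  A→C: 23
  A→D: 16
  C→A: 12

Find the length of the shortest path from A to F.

Paths from A to F:
A → D → F: 16 + 25 = 41
A → E → B → D → F: 7 + 17 + 22 + 25 = 71
A → C → D → F: 23 + 10 + 25 = 58
The minimum is 41.

41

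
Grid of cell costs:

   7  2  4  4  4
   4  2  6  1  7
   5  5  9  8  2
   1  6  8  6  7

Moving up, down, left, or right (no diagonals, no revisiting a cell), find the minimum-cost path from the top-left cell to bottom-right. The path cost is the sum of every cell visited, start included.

Take r0c0→r0c1→r0c2→r0c3→r1c3→r1c4→r2c4→r3c4 for a total of 7 + 2 + 4 + 4 + 1 + 7 + 2 + 7 = 34.

34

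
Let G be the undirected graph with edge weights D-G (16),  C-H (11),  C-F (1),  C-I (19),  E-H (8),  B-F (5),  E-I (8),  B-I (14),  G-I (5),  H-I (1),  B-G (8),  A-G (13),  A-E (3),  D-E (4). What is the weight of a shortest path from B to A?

Comparing a few candidate routes:
B - G - A: 8 + 13 = 21
B - F - C - H - E - A: 5 + 1 + 11 + 8 + 3 = 28
B - G - I - E - A: 8 + 5 + 8 + 3 = 24
B - I - E - A: 14 + 8 + 3 = 25
B - I - H - E - A: 14 + 1 + 8 + 3 = 26
B - G - I - H - E - A: 8 + 5 + 1 + 8 + 3 = 25
Shortest: 21.

21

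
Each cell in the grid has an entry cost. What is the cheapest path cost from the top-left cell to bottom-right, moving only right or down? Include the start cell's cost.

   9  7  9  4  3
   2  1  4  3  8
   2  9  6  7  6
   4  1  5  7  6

36

One optimal route is (0,0) -> (1,0) -> (2,0) -> (3,0) -> (3,1) -> (3,2) -> (3,3) -> (3,4).
Its cost is 9 + 2 + 2 + 4 + 1 + 5 + 7 + 6 = 36.
(Top row then right column would cost 52.)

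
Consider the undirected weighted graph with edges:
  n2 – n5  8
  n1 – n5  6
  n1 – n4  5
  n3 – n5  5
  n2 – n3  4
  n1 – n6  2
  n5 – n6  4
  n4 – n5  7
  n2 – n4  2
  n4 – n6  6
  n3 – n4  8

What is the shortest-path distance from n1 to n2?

7

Checking several routes:
n1 → n4 → n2: 5 + 2 = 7
n1 → n6 → n4 → n2: 2 + 6 + 2 = 10
n1 → n6 → n5 → n2: 2 + 4 + 8 = 14
n1 → n5 → n2: 6 + 8 = 14
Shortest: 7.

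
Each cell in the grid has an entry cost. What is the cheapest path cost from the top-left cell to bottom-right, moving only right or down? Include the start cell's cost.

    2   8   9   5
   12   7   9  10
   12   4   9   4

34

Cheapest: r0c0 -> r0c1 -> r1c1 -> r2c1 -> r2c2 -> r2c3
  2 + 8 + 7 + 4 + 9 + 4 = 34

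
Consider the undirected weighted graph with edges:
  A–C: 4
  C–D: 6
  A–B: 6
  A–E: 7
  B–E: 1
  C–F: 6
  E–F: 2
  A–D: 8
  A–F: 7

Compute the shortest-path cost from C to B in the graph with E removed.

Candidate routes:
C - D - A - B: 6 + 8 + 6 = 20
C - A - B: 4 + 6 = 10
C - F - A - B: 6 + 7 + 6 = 19
Best route has total 10.

10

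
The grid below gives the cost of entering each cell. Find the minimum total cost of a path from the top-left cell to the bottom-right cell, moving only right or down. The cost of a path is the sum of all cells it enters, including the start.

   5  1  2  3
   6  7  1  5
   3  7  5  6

Take (0,0) -> (0,1) -> (0,2) -> (1,2) -> (1,3) -> (2,3) for a total of 5 + 1 + 2 + 1 + 5 + 6 = 20.

20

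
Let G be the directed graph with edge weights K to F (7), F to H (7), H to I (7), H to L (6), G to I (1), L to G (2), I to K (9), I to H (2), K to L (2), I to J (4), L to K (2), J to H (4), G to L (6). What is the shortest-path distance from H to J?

Candidate routes:
H - I - J: 7 + 4 = 11
H - L - G - I - J: 6 + 2 + 1 + 4 = 13
Best route has total 11.

11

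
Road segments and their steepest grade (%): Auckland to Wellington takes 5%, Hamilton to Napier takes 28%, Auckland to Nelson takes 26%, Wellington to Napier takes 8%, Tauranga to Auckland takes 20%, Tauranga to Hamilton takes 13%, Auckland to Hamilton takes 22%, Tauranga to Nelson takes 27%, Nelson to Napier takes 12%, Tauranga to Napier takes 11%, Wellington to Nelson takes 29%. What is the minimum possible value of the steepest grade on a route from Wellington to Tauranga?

Some routes from Wellington to Tauranga:
Wellington → Napier → Tauranga: max(8, 11) = 11
Wellington → Auckland → Tauranga: max(5, 20) = 20
Wellington → Auckland → Hamilton → Tauranga: max(5, 22, 13) = 22
The minimum achievable maximum is 11%.

11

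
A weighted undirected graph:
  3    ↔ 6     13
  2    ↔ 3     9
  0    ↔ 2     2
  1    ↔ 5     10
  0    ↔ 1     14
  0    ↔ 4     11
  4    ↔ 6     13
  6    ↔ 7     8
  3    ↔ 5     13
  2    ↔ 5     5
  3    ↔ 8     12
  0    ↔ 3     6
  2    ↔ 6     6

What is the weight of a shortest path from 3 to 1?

20

Comparing a few candidate routes:
3 - 0 - 1: 6 + 14 = 20
3 - 2 - 5 - 1: 9 + 5 + 10 = 24
3 - 0 - 2 - 5 - 1: 6 + 2 + 5 + 10 = 23
3 - 2 - 0 - 1: 9 + 2 + 14 = 25
3 - 5 - 1: 13 + 10 = 23
The minimum is 20.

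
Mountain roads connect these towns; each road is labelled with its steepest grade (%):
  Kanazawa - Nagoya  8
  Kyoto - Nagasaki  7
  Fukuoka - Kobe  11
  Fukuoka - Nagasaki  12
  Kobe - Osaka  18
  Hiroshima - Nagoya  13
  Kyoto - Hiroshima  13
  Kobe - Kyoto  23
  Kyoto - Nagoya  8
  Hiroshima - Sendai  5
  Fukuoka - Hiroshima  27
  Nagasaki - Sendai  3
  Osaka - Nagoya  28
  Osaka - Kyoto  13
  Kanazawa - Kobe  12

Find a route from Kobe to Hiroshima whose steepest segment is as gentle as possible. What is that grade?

12

Comparing a few candidate routes:
Kobe - Fukuoka - Nagasaki - Sendai - Hiroshima: max(11, 12, 3, 5) = 12
Kobe - Kanazawa - Nagoya - Kyoto - Hiroshima: max(12, 8, 8, 13) = 13
Kobe - Kanazawa - Nagoya - Kyoto - Nagasaki - Sendai - Hiroshima: max(12, 8, 8, 7, 3, 5) = 12
Kobe - Kanazawa - Nagoya - Hiroshima: max(12, 8, 13) = 13
The minimum achievable maximum is 12%.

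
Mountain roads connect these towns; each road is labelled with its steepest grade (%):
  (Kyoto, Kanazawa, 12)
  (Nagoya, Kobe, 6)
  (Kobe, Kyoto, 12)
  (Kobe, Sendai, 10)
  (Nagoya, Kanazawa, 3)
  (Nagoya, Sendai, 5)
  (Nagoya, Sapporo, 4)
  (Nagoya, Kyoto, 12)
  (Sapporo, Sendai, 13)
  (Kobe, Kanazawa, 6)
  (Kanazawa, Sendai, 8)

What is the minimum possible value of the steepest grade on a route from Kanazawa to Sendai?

Comparing a few candidate routes:
Kanazawa-Nagoya-Sendai: max(3, 5) = 5
Kanazawa-Kobe-Nagoya-Sendai: max(6, 6, 5) = 6
Kanazawa-Sendai: max(8) = 8
Smallest bottleneck: 5%.

5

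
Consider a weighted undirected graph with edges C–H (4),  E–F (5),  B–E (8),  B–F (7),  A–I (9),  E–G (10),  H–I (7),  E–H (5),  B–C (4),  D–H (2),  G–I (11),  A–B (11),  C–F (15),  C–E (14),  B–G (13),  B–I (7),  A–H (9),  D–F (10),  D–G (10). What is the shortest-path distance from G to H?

12

Comparing a few candidate routes:
G-E-H: 10 + 5 = 15
G-D-H: 10 + 2 = 12
G-I-H: 11 + 7 = 18
G-I-B-C-H: 11 + 7 + 4 + 4 = 26
G-B-C-H: 13 + 4 + 4 = 21
Best route has total 12.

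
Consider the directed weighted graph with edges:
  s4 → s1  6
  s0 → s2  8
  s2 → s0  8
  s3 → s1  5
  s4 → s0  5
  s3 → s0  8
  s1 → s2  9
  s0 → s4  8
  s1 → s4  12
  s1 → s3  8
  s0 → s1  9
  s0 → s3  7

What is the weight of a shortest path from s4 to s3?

12

Candidate routes:
s4-s1-s2-s0-s3: 6 + 9 + 8 + 7 = 30
s4-s0-s3: 5 + 7 = 12
s4-s0-s1-s3: 5 + 9 + 8 = 22
s4-s1-s3: 6 + 8 = 14
Shortest: 12.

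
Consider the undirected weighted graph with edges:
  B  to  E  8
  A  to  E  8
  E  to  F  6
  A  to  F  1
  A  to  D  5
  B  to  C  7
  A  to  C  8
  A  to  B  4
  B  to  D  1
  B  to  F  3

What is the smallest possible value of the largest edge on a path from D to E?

6

Checking several routes:
D→A→F→E: max(5, 1, 6) = 6
D→B→F→E: max(1, 3, 6) = 6
D→B→A→F→E: max(1, 4, 1, 6) = 6
D→A→B→F→E: max(5, 4, 3, 6) = 6
The minimum achievable maximum is 6.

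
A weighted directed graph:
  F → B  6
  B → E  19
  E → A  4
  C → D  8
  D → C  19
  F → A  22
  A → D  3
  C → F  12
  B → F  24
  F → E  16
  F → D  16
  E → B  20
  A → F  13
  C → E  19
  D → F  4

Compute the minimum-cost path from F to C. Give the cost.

Routes from F to C:
F→E→A→D→C: 16 + 4 + 3 + 19 = 42
F→D→C: 16 + 19 = 35
F→A→D→C: 22 + 3 + 19 = 44
F→B→E→A→D→C: 6 + 19 + 4 + 3 + 19 = 51
The minimum is 35.

35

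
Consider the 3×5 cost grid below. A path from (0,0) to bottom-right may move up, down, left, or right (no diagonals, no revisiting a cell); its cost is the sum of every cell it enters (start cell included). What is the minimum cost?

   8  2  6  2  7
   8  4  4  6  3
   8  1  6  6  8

35

One optimal route is (0,0)→(0,1)→(0,2)→(0,3)→(1,3)→(1,4)→(2,4).
Its cost is 8 + 2 + 6 + 2 + 6 + 3 + 8 = 35.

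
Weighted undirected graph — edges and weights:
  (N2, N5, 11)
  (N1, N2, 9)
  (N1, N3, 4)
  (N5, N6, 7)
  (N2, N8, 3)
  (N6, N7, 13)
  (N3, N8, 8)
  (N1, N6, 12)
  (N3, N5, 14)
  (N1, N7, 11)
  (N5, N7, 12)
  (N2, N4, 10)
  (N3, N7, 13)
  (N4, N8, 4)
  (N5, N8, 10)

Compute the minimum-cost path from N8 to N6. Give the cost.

17

Checking several routes:
N8→N5→N6: 10 + 7 = 17
N8→N2→N5→N6: 3 + 11 + 7 = 21
N8→N3→N1→N6: 8 + 4 + 12 = 24
Best route has total 17.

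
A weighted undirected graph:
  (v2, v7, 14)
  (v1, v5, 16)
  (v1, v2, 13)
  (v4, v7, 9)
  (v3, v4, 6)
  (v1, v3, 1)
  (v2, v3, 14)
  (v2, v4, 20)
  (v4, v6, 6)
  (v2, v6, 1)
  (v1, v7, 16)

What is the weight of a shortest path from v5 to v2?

Comparing a few candidate routes:
v5 -> v1 -> v3 -> v4 -> v2: 16 + 1 + 6 + 20 = 43
v5 -> v1 -> v3 -> v4 -> v6 -> v2: 16 + 1 + 6 + 6 + 1 = 30
v5 -> v1 -> v2: 16 + 13 = 29
v5 -> v1 -> v3 -> v2: 16 + 1 + 14 = 31
The minimum is 29.

29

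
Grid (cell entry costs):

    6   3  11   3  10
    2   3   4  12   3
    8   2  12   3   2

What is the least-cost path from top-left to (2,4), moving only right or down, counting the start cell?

30

Path r0c0→r1c0→r1c1→r2c1→r2c2→r2c3→r2c4: 6 + 2 + 3 + 2 + 12 + 3 + 2 = 30.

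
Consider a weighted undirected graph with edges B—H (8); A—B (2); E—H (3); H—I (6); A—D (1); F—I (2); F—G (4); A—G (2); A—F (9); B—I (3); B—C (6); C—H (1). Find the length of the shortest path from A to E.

Some routes from A to E:
A → G → F → I → H → E: 2 + 4 + 2 + 6 + 3 = 17
A → B → C → H → E: 2 + 6 + 1 + 3 = 12
A → B → I → H → E: 2 + 3 + 6 + 3 = 14
A → B → H → E: 2 + 8 + 3 = 13
A → F → I → H → E: 9 + 2 + 6 + 3 = 20
The minimum is 12.

12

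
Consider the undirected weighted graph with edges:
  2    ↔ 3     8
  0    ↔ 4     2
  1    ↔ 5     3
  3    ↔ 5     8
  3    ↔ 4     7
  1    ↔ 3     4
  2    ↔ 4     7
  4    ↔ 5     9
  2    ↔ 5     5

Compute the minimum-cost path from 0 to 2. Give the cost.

Some routes from 0 to 2:
0 -> 4 -> 5 -> 2: 2 + 9 + 5 = 16
0 -> 4 -> 3 -> 5 -> 2: 2 + 7 + 8 + 5 = 22
0 -> 4 -> 5 -> 1 -> 3 -> 2: 2 + 9 + 3 + 4 + 8 = 26
0 -> 4 -> 3 -> 2: 2 + 7 + 8 = 17
0 -> 4 -> 3 -> 1 -> 5 -> 2: 2 + 7 + 4 + 3 + 5 = 21
0 -> 4 -> 2: 2 + 7 = 9
The minimum is 9.

9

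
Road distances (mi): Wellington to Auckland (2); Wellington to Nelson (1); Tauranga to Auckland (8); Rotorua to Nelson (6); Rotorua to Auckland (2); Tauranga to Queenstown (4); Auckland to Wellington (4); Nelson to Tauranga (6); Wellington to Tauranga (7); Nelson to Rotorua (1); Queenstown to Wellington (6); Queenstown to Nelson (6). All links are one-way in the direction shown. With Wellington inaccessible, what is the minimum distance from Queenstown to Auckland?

Candidate routes:
Queenstown-Nelson-Rotorua-Auckland: 6 + 1 + 2 = 9
Queenstown-Nelson-Tauranga-Auckland: 6 + 6 + 8 = 20
Best route has total 9 mi.

9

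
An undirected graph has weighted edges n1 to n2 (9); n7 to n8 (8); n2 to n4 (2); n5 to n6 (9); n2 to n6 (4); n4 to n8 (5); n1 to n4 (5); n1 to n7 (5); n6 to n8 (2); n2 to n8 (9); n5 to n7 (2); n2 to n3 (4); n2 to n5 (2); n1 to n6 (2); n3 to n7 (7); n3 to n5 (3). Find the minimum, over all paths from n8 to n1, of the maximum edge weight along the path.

2

Comparing a few candidate routes:
n8→n6→n2→n5→n7→n1: max(2, 4, 2, 2, 5) = 5
n8→n6→n1: max(2, 2) = 2
n8→n4→n1: max(5, 5) = 5
n8→n6→n2→n3→n5→n7→n1: max(2, 4, 4, 3, 2, 5) = 5
n8→n6→n2→n4→n1: max(2, 4, 2, 5) = 5
Smallest bottleneck: 2.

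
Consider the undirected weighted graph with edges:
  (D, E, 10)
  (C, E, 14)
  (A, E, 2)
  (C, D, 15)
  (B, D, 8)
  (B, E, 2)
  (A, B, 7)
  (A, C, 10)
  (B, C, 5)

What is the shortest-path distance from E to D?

Checking several routes:
E -> D: 10
E -> A -> B -> D: 2 + 7 + 8 = 17
E -> B -> D: 2 + 8 = 10
Shortest: 10.

10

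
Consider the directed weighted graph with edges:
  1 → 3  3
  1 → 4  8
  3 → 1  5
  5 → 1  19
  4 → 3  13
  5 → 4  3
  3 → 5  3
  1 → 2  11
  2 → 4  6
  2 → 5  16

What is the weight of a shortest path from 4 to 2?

Paths from 4 to 2:
4 -> 3 -> 5 -> 1 -> 2: 13 + 3 + 19 + 11 = 46
4 -> 3 -> 1 -> 2: 13 + 5 + 11 = 29
The minimum is 29.

29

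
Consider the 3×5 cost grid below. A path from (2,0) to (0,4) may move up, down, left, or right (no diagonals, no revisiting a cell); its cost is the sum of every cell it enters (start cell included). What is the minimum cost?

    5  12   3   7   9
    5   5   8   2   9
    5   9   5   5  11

Cheapest: [2,0] -> [1,0] -> [1,1] -> [1,2] -> [1,3] -> [0,3] -> [0,4]
  5 + 5 + 5 + 8 + 2 + 7 + 9 = 41

41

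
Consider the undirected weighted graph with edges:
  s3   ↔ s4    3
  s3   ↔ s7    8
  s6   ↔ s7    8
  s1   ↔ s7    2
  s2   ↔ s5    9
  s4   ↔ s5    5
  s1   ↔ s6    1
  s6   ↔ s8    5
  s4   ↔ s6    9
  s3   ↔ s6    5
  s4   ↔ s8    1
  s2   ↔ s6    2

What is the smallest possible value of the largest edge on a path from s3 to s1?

5

A few of the s3→s1 routes:
s3 -> s7 -> s1: max(8, 2) = 8
s3 -> s6 -> s7 -> s1: max(5, 8, 2) = 8
s3 -> s4 -> s8 -> s6 -> s1: max(3, 1, 5, 1) = 5
s3 -> s6 -> s1: max(5, 1) = 5
s3 -> s7 -> s6 -> s1: max(8, 8, 1) = 8
Best route has worst link 5.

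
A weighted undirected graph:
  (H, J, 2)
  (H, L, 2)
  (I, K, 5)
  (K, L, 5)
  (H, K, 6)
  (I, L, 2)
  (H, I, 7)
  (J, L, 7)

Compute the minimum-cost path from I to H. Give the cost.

A few of the I→H routes:
I → K → L → H: 5 + 5 + 2 = 12
I → L → H: 2 + 2 = 4
I → L → J → H: 2 + 7 + 2 = 11
I → H: 7
I → K → H: 5 + 6 = 11
The minimum is 4.

4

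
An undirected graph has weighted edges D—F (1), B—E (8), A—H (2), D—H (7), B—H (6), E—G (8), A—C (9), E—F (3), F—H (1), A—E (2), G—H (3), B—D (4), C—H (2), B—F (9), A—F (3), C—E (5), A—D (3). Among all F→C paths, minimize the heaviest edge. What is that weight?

2

A few of the F→C routes:
F -> A -> H -> C: max(3, 2, 2) = 3
F -> E -> A -> H -> C: max(3, 2, 2, 2) = 3
F -> H -> C: max(1, 2) = 2
F -> D -> A -> H -> C: max(1, 3, 2, 2) = 3
F -> E -> C: max(3, 5) = 5
F -> A -> E -> C: max(3, 2, 5) = 5
Best route has worst link 2.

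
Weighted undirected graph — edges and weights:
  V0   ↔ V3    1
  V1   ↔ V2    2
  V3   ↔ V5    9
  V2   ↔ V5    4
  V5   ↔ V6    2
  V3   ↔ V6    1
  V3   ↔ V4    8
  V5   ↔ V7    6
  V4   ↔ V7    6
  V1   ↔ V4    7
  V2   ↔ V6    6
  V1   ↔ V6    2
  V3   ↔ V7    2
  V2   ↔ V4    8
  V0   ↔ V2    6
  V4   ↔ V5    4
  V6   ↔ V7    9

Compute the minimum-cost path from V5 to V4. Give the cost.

4

Checking several routes:
V5→V6→V3→V7→V4: 2 + 1 + 2 + 6 = 11
V5→V4: 4
V5→V6→V1→V4: 2 + 2 + 7 = 11
Shortest: 4.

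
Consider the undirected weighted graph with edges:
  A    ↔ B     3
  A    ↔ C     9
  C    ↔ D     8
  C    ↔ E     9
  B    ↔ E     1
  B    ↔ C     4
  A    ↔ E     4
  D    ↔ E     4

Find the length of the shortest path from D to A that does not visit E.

15

Paths from D to A avoiding E:
D-C-B-A: 8 + 4 + 3 = 15
D-C-A: 8 + 9 = 17
The minimum is 15.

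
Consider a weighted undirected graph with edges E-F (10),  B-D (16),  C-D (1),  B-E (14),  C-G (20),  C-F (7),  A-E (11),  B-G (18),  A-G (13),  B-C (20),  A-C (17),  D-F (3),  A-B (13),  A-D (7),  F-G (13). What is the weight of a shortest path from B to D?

16

Some routes from B to D:
B → C → F → D: 20 + 7 + 3 = 30
B → A → C → D: 13 + 17 + 1 = 31
B → E → F → D: 14 + 10 + 3 = 27
B → C → D: 20 + 1 = 21
B → A → D: 13 + 7 = 20
B → D: 16
The minimum is 16.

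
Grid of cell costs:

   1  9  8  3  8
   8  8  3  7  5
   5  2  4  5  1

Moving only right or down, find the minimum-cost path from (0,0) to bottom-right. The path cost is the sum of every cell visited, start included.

26

Take (0,0)→(1,0)→(2,0)→(2,1)→(2,2)→(2,3)→(2,4) for a total of 1 + 8 + 5 + 2 + 4 + 5 + 1 = 26.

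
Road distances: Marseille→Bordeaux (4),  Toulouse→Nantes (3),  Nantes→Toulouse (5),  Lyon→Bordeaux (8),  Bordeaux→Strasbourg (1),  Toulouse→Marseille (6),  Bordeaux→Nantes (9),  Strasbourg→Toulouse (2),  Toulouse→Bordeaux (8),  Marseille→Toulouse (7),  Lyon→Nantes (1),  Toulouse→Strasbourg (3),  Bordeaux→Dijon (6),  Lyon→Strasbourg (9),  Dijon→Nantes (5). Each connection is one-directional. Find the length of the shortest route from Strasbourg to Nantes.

Some routes from Strasbourg to Nantes:
Strasbourg -> Toulouse -> Marseille -> Bordeaux -> Nantes: 2 + 6 + 4 + 9 = 21
Strasbourg -> Toulouse -> Bordeaux -> Nantes: 2 + 8 + 9 = 19
Strasbourg -> Toulouse -> Bordeaux -> Dijon -> Nantes: 2 + 8 + 6 + 5 = 21
Strasbourg -> Toulouse -> Nantes: 2 + 3 = 5
Shortest: 5.

5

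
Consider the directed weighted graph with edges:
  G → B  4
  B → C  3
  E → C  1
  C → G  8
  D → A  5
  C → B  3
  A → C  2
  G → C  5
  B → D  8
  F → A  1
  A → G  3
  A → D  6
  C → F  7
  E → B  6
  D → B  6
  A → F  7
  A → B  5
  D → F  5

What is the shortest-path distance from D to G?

8

Checking several routes:
D→B→C→G: 6 + 3 + 8 = 17
D→A→G: 5 + 3 = 8
D→F→A→C→G: 5 + 1 + 2 + 8 = 16
D→F→A→G: 5 + 1 + 3 = 9
D→A→C→G: 5 + 2 + 8 = 15
Best route has total 8.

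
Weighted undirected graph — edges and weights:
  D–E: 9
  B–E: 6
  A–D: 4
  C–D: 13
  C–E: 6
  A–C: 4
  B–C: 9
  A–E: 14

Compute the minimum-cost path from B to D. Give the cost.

Some routes from B to D:
B→E→D: 6 + 9 = 15
B→C→A→D: 9 + 4 + 4 = 17
B→E→C→A→D: 6 + 6 + 4 + 4 = 20
Shortest: 15.

15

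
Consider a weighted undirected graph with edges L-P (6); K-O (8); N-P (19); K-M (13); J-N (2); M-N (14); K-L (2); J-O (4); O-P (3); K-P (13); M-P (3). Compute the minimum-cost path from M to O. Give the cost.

6

Checking several routes:
M → P → L → K → O: 3 + 6 + 2 + 8 = 19
M → K → O: 13 + 8 = 21
M → P → O: 3 + 3 = 6
M → N → J → O: 14 + 2 + 4 = 20
The minimum is 6.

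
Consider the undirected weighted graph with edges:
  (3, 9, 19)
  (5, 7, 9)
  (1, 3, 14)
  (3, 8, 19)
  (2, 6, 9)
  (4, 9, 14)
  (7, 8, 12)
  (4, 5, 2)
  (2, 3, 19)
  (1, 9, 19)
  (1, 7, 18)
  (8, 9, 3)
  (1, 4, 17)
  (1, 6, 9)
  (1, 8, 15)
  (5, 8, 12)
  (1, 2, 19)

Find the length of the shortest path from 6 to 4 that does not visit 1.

61

Routes from 6 to 4 avoiding 1:
6 -> 2 -> 3 -> 8 -> 7 -> 5 -> 4: 9 + 19 + 19 + 12 + 9 + 2 = 70
6 -> 2 -> 3 -> 8 -> 9 -> 4: 9 + 19 + 19 + 3 + 14 = 64
6 -> 2 -> 3 -> 8 -> 5 -> 4: 9 + 19 + 19 + 12 + 2 = 61
6 -> 2 -> 3 -> 9 -> 8 -> 7 -> 5 -> 4: 9 + 19 + 19 + 3 + 12 + 9 + 2 = 73
6 -> 2 -> 3 -> 9 -> 8 -> 5 -> 4: 9 + 19 + 19 + 3 + 12 + 2 = 64
6 -> 2 -> 3 -> 9 -> 4: 9 + 19 + 19 + 14 = 61
Best route has total 61.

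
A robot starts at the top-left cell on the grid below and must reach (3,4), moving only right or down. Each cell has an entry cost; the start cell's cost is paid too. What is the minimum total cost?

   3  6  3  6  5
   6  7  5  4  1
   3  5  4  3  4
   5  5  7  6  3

29

Path r0c0 → r0c1 → r0c2 → r1c2 → r1c3 → r1c4 → r2c4 → r3c4: 3 + 6 + 3 + 5 + 4 + 1 + 4 + 3 = 29.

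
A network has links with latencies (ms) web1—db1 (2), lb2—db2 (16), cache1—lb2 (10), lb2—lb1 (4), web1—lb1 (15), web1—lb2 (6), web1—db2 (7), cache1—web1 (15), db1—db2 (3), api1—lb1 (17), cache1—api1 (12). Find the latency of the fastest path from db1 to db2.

Comparing a few candidate routes:
db1→db2: 3
db1→web1→cache1→lb2→db2: 2 + 15 + 10 + 16 = 43
db1→web1→lb2→db2: 2 + 6 + 16 = 24
db1→web1→db2: 2 + 7 = 9
db1→web1→lb1→lb2→db2: 2 + 15 + 4 + 16 = 37
db1→web1→cache1→api1→lb1→lb2→db2: 2 + 15 + 12 + 17 + 4 + 16 = 66
Best route has total 3 ms.

3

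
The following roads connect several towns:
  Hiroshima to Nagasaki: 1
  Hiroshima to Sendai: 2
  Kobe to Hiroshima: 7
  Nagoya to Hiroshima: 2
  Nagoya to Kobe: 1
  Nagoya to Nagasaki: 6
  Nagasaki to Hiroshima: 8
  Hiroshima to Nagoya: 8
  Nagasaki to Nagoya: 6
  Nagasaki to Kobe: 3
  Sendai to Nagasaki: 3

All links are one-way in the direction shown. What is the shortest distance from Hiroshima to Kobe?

4

Routes from Hiroshima to Kobe:
Hiroshima -> Nagasaki -> Kobe: 1 + 3 = 4
Hiroshima -> Sendai -> Nagasaki -> Nagoya -> Kobe: 2 + 3 + 6 + 1 = 12
Hiroshima -> Nagoya -> Nagasaki -> Kobe: 8 + 6 + 3 = 17
Hiroshima -> Sendai -> Nagasaki -> Kobe: 2 + 3 + 3 = 8
Hiroshima -> Nagoya -> Kobe: 8 + 1 = 9
Hiroshima -> Nagasaki -> Nagoya -> Kobe: 1 + 6 + 1 = 8
The minimum is 4.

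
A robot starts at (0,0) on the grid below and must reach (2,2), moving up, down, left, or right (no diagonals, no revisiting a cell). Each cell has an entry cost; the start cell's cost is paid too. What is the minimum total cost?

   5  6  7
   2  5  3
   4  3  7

Best path: [0,0] → [1,0] → [2,0] → [2,1] → [2,2]
Cost: 5 + 2 + 4 + 3 + 7 = 21

21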